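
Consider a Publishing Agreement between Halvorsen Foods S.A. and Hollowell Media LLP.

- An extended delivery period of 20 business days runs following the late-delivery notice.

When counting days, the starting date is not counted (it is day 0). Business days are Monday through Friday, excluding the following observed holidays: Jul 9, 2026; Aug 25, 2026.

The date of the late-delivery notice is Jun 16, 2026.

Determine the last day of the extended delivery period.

Jul 15, 2026

The last day of the extended delivery period: counting 20 business days from Tuesday, Jun 16, 2026 (Jun 17, Jun 18, Jun 19, Jun 22, …, Jul 13, Jul 14, Jul 15, skipping weekends and the listed holiday on Jul 9) reaches Wednesday, Jul 15, 2026.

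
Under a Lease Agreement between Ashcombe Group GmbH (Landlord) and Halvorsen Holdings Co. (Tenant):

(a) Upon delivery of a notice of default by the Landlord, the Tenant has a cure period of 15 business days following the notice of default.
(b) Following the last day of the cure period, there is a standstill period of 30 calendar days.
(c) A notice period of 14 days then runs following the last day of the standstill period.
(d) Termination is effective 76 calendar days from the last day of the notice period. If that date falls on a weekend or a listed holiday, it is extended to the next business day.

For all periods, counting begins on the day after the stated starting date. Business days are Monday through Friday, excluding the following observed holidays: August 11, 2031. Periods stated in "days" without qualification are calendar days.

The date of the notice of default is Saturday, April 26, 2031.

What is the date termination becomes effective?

September 15, 2031

From Saturday, April 26, 2031, 15 business days (Apr 28, Apr 29, Apr 30, May 1, …, May 14, May 15, May 16, skipping weekends) brings us to Friday, May 16, 2031, which is the last day of the cure period.
The last day of the standstill period: 30 calendar days after May 16, 2031 is June 15, 2031.
Adding 14 calendar days to June 15, 2031 gives June 29, 2031, which is the last day of the notice period.
Adding 76 calendar days to June 29, 2031 gives September 13, 2031, which is the date termination becomes effective. That falls on a Saturday, so it rolls to the next business day, Monday, September 15, 2031.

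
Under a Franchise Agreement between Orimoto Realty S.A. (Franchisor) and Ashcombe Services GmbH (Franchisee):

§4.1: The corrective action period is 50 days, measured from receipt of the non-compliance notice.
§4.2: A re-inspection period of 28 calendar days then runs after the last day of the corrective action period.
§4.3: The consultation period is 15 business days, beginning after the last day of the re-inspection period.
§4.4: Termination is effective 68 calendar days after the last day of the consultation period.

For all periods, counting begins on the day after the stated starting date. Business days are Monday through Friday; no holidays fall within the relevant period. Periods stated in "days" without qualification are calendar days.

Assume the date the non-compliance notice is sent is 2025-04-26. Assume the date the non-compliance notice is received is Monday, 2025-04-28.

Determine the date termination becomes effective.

The last day of the corrective action period: 2025-04-28 + 50 days = 2025-06-17.
Adding 28 calendar days to 2025-06-17 gives 2025-07-15, which is the last day of the re-inspection period.
The last day of the consultation period: 15 business days after Tuesday, 2025-07-15, skipping weekends — Jul 16, Jul 17, Jul 18, Jul 21, …, Aug 1, Aug 4, Aug 5 — lands on Tuesday, 2025-08-05.
The date termination becomes effective: 68 calendar days after 2025-08-05 is 2025-10-12.

2025-10-12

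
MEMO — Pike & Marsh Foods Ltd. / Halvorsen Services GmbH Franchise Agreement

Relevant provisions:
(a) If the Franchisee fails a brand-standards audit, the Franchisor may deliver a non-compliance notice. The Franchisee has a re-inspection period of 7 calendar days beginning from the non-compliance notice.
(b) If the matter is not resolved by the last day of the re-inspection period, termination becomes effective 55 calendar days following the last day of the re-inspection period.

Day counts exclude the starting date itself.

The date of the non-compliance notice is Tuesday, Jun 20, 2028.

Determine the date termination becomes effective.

Aug 21, 2028

Adding 7 calendar days to Jun 20, 2028 gives Jun 27, 2028, which is the last day of the re-inspection period.
The date termination becomes effective: Jun 27, 2028 + 55 days = Aug 21, 2028.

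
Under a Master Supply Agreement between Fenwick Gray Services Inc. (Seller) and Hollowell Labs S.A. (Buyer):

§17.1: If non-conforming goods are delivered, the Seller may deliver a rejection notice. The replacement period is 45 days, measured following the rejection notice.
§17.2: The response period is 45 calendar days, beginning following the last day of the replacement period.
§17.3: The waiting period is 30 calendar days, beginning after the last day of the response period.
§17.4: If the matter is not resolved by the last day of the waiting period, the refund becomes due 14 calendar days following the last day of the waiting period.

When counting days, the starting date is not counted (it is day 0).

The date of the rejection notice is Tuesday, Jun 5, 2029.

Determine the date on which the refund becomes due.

Oct 17, 2029

The last day of the replacement period: 45 calendar days after Jun 5, 2029 is Jul 20, 2029.
The last day of the response period: Jul 20, 2029 + 45 days = Sep 3, 2029.
Adding 30 calendar days to Sep 3, 2029 gives Oct 3, 2029, which is the last day of the waiting period.
The date on which the refund becomes due: 14 calendar days after Oct 3, 2029 is Oct 17, 2029.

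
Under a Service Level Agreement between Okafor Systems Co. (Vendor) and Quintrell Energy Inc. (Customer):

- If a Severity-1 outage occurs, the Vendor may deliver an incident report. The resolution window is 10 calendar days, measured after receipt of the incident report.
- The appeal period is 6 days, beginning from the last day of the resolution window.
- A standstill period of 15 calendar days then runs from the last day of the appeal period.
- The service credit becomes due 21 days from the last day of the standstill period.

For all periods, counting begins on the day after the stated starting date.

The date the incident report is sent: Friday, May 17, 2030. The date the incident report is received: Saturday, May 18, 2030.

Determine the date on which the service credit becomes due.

July 9, 2030

Adding 10 calendar days to May 18, 2030 gives May 28, 2030, which is the last day of the resolution window.
The last day of the appeal period: 6 calendar days after May 28, 2030 is June 3, 2030.
Adding 15 calendar days to June 3, 2030 gives June 18, 2030, which is the last day of the standstill period.
Adding 21 calendar days to June 18, 2030 gives July 9, 2030, which is the date on which the service credit becomes due.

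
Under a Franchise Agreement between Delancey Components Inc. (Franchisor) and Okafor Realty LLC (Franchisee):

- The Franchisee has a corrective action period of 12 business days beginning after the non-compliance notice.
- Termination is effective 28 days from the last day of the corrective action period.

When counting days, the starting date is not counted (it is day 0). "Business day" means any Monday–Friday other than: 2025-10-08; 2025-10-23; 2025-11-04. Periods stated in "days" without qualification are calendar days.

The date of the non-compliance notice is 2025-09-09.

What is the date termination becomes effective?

The last day of the corrective action period: 12 business days after Tuesday, 2025-09-09, skipping weekends — Sep 10, Sep 11, Sep 12, Sep 15, …, Sep 23, Sep 24, Sep 25 — lands on Thursday, 2025-09-25.
The date termination becomes effective: 28 calendar days after 2025-09-25 is 2025-10-23.

2025-10-23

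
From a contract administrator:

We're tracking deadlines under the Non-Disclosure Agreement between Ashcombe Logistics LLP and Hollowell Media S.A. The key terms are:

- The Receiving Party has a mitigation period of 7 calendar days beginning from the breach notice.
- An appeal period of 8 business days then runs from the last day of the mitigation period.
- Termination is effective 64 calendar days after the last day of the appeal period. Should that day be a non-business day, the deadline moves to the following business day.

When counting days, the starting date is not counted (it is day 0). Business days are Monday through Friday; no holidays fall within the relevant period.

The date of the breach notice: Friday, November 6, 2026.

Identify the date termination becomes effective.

January 28, 2027

The last day of the mitigation period: November 6, 2026 + 7 days = November 13, 2026.
The last day of the appeal period: 8 business days after Friday, November 13, 2026, skipping weekends — Nov 16, Nov 17, Nov 18, Nov 19, Nov 20, Nov 23, Nov 24, Nov 25 — lands on Wednesday, November 25, 2026.
Adding 64 calendar days to November 25, 2026 gives January 28, 2027, which is the date termination becomes effective. January 28, 2027 is a Thursday, so no roll-forward applies.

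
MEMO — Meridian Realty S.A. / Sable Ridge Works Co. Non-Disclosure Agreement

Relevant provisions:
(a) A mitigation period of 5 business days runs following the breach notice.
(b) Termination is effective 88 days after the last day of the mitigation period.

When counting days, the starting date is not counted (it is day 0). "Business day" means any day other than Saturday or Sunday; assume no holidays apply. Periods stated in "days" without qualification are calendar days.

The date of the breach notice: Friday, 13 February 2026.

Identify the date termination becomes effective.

From Friday, 13 February 2026, 5 business days (Feb 16, Feb 17, Feb 18, Feb 19, Feb 20, skipping weekends) brings us to Friday, 20 February 2026, which is the last day of the mitigation period.
Adding 88 calendar days to 20 February 2026 gives 19 May 2026, which is the date termination becomes effective.

19 May 2026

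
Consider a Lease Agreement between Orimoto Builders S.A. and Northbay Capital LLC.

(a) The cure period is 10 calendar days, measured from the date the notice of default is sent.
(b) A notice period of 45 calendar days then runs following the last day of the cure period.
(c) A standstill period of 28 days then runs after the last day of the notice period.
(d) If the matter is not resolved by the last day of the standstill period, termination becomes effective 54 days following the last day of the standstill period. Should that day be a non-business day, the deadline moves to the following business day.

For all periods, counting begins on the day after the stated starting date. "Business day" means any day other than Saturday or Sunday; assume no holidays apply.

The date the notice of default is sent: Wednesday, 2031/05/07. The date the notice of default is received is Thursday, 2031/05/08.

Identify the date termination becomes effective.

Adding 10 calendar days to 2031/05/07 gives 2031/05/17, which is the last day of the cure period.
The last day of the notice period: 45 calendar days after 2031/05/17 is 2031/07/01.
The last day of the standstill period: 28 calendar days after 2031/07/01 is 2031/07/29.
Adding 54 calendar days to 2031/07/29 gives 2031/09/21, which is the date termination becomes effective. That falls on a Sunday, so it rolls to the next business day, Monday, 2031/09/22.

2031/09/22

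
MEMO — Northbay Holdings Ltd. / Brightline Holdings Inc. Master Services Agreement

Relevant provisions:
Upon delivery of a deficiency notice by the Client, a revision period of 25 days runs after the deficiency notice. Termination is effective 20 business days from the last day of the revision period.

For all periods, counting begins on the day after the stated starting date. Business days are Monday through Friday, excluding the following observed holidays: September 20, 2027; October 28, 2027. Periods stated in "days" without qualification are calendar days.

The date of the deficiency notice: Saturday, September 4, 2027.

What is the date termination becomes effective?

October 27, 2027

The last day of the revision period: 25 calendar days after September 4, 2027 is September 29, 2027.
From Wednesday, September 29, 2027, 20 business days (Sep 30, Oct 1, Oct 4, Oct 5, …, Oct 25, Oct 26, Oct 27, skipping weekends) brings us to Wednesday, October 27, 2027, which is the date termination becomes effective.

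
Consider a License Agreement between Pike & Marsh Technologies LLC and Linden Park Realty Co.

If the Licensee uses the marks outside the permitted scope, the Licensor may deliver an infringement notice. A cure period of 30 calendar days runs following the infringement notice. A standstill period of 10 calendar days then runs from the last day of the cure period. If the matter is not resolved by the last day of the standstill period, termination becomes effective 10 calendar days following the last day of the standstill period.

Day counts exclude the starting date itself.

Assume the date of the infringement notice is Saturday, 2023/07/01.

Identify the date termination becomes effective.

The last day of the cure period: 2023/07/01 + 30 days = 2023/07/31.
Adding 10 calendar days to 2023/07/31 gives 2023/08/10, which is the last day of the standstill period.
The date termination becomes effective: 10 calendar days after 2023/08/10 is 2023/08/20.

2023/08/20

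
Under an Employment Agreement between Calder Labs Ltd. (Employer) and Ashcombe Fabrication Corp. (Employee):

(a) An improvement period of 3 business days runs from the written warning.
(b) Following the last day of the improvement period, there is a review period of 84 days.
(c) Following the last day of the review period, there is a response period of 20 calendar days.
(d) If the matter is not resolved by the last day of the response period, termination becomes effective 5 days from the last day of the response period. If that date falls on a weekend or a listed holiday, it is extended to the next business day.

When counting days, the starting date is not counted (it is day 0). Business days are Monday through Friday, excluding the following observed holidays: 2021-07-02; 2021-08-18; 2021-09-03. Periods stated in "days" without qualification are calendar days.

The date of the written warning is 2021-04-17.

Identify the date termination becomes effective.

The last day of the improvement period: 3 business days after Saturday, 2021-04-17, skipping weekends — Apr 19, Apr 20, Apr 21 — lands on Wednesday, 2021-04-21.
Adding 84 calendar days to 2021-04-21 gives 2021-07-14, which is the last day of the review period.
The last day of the response period: 20 calendar days after 2021-07-14 is 2021-08-03.
The date termination becomes effective: 2021-08-03 + 5 days = 2021-08-08. That falls on a Sunday, so it rolls to the next business day, Monday, 2021-08-09.

2021-08-09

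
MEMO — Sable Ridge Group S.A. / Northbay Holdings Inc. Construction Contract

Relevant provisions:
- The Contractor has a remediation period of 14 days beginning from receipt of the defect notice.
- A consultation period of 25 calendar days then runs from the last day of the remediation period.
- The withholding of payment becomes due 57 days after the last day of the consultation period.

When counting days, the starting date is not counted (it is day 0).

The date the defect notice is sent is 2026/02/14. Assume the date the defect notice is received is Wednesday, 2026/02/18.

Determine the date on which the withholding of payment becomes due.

2026/05/25

The last day of the remediation period: 2026/02/18 + 14 days = 2026/03/04.
The last day of the consultation period: 25 calendar days after 2026/03/04 is 2026/03/29.
Adding 57 calendar days to 2026/03/29 gives 2026/05/25, which is the date on which the withholding of payment becomes due.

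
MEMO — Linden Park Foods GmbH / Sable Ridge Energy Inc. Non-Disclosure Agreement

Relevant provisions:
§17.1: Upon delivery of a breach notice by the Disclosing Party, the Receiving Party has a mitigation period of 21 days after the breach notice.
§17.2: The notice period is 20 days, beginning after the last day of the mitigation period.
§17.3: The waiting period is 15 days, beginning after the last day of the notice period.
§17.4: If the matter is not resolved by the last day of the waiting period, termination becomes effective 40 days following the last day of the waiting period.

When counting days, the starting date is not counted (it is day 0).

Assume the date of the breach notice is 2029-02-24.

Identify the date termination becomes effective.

2029-05-31

The last day of the mitigation period: 21 calendar days after 2029-02-24 is 2029-03-17.
The last day of the notice period: 20 calendar days after 2029-03-17 is 2029-04-06.
The last day of the waiting period: 2029-04-06 + 15 days = 2029-04-21.
The date termination becomes effective: 40 calendar days after 2029-04-21 is 2029-05-31.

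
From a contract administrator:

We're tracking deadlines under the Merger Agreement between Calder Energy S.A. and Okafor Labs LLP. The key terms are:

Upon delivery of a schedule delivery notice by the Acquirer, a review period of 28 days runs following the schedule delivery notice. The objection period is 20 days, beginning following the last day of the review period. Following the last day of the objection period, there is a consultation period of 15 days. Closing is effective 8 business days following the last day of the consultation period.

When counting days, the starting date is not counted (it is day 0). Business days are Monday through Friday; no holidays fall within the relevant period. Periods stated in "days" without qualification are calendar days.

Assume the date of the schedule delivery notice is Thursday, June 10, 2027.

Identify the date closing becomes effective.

Adding 28 calendar days to June 10, 2027 gives July 8, 2027, which is the last day of the review period.
The last day of the objection period: 20 calendar days after July 8, 2027 is July 28, 2027.
The last day of the consultation period: 15 calendar days after July 28, 2027 is August 12, 2027.
The date closing becomes effective: counting 8 business days from Thursday, August 12, 2027 (Aug 13, Aug 16, Aug 17, Aug 18, Aug 19, Aug 20, Aug 23, Aug 24, skipping weekends) reaches Tuesday, August 24, 2027.

August 24, 2027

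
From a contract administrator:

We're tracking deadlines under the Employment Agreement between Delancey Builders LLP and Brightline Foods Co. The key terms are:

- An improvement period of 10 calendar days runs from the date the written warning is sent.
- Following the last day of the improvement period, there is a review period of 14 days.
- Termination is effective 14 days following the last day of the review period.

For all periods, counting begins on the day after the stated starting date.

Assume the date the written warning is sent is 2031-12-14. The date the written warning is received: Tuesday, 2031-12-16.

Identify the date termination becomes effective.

2032-01-21

The last day of the improvement period: 2031-12-14 + 10 days = 2031-12-24.
The last day of the review period: 2031-12-24 + 14 days = 2032-01-07.
The date termination becomes effective: 2032-01-07 + 14 days = 2032-01-21.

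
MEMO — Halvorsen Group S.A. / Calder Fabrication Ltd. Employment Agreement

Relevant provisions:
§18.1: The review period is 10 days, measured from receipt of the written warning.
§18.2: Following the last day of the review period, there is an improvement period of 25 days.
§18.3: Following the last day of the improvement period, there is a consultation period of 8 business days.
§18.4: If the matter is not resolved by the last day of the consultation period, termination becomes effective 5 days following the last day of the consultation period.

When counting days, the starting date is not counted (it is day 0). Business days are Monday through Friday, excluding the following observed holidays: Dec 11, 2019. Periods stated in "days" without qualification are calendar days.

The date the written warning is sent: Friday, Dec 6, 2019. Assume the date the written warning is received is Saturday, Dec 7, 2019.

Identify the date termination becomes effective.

Adding 10 calendar days to Dec 7, 2019 gives Dec 17, 2019, which is the last day of the review period.
The last day of the improvement period: Dec 17, 2019 + 25 days = Jan 11, 2020.
The last day of the consultation period: 8 business days after Saturday, Jan 11, 2020, skipping weekends — Jan 13, Jan 14, Jan 15, Jan 16, Jan 17, Jan 20, Jan 21, Jan 22 — lands on Wednesday, Jan 22, 2020.
The date termination becomes effective: Jan 22, 2020 + 5 days = Jan 27, 2020.

Jan 27, 2020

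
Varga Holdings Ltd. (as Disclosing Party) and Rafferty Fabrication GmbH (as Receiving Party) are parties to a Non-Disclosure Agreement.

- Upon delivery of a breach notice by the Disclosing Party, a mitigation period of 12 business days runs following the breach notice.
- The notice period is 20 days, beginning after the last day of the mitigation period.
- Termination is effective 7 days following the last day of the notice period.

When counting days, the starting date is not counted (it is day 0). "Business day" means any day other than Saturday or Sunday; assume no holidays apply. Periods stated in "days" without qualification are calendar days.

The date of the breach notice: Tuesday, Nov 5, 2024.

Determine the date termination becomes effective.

From Tuesday, Nov 5, 2024, 12 business days (Nov 6, Nov 7, Nov 8, Nov 11, …, Nov 19, Nov 20, Nov 21, skipping weekends) brings us to Thursday, Nov 21, 2024, which is the last day of the mitigation period.
The last day of the notice period: Nov 21, 2024 + 20 days = Dec 11, 2024.
The date termination becomes effective: Dec 11, 2024 + 7 days = Dec 18, 2024.

Dec 18, 2024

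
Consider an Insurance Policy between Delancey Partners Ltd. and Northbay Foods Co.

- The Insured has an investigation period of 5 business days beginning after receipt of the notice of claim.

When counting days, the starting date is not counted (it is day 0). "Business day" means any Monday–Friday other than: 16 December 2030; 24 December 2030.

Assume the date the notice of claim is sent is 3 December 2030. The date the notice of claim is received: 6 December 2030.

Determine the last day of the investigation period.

13 December 2030

The last day of the investigation period: 5 business days after Friday, 6 December 2030, skipping weekends — Dec 9, Dec 10, Dec 11, Dec 12, Dec 13 — lands on Friday, 13 December 2030.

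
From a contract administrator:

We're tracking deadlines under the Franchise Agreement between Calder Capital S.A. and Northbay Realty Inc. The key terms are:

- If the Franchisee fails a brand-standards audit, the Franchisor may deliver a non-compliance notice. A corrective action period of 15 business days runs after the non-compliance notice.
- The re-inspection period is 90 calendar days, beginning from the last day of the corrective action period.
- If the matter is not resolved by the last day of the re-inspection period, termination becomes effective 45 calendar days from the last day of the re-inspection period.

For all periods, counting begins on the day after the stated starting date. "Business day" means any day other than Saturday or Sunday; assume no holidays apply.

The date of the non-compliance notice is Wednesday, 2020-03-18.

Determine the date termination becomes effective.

The last day of the corrective action period: counting 15 business days from Wednesday, 2020-03-18 (Mar 19, Mar 20, Mar 23, Mar 24, …, Apr 6, Apr 7, Apr 8, skipping weekends) reaches Wednesday, 2020-04-08.
The last day of the re-inspection period: 90 calendar days after 2020-04-08 is 2020-07-07.
The date termination becomes effective: 45 calendar days after 2020-07-07 is 2020-08-21.

2020-08-21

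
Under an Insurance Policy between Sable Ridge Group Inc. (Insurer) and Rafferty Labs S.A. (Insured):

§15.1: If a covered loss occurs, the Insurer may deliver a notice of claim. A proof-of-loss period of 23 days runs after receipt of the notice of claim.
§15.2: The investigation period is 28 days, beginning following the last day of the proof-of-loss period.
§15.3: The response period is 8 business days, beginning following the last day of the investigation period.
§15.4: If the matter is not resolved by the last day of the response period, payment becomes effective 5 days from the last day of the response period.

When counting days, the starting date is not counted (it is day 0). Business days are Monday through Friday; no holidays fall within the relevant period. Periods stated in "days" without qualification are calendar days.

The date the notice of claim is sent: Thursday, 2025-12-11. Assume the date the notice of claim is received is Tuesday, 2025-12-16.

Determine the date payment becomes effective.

2026-02-22

The last day of the proof-of-loss period: 2025-12-16 + 23 days = 2026-01-08.
The last day of the investigation period: 2026-01-08 + 28 days = 2026-02-05.
From Thursday, 2026-02-05, 8 business days (Feb 6, Feb 9, Feb 10, Feb 11, Feb 12, Feb 13, Feb 16, Feb 17, skipping weekends) brings us to Tuesday, 2026-02-17, which is the last day of the response period.
The date payment becomes effective: 5 calendar days after 2026-02-17 is 2026-02-22.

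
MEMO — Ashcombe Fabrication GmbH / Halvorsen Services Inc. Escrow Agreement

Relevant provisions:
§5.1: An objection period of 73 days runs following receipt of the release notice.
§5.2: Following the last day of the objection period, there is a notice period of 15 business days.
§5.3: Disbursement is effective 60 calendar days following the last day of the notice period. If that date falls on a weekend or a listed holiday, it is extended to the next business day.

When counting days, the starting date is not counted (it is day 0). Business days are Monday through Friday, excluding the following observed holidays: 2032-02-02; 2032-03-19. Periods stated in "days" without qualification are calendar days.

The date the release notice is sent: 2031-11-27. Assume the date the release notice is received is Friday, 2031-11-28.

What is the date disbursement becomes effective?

The last day of the objection period: 2031-11-28 + 73 days = 2032-02-09.
The last day of the notice period: 15 business days after Monday, 2032-02-09, skipping weekends — Feb 10, Feb 11, Feb 12, Feb 13, …, Feb 26, Feb 27, Mar 1 — lands on Monday, 2032-03-01.
The date disbursement becomes effective: 2032-03-01 + 60 days = 2032-04-30. 2032-04-30 is a Friday and is not a listed holiday, so no roll-forward applies.

2032-04-30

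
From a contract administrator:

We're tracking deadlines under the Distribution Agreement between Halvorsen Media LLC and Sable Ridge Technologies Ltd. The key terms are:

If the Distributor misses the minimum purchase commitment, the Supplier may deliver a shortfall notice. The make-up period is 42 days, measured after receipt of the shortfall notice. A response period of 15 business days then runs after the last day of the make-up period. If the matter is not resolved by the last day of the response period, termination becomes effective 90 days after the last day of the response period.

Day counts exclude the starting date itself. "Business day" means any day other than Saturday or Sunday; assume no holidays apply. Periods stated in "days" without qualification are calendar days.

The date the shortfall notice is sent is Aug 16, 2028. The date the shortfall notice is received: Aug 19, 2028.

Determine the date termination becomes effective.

Jan 18, 2029

The last day of the make-up period: 42 calendar days after Aug 19, 2028 is Sep 30, 2028.
The last day of the response period: counting 15 business days from Saturday, Sep 30, 2028 (Oct 2, Oct 3, Oct 4, Oct 5, …, Oct 18, Oct 19, Oct 20, skipping weekends) reaches Friday, Oct 20, 2028.
The date termination becomes effective: 90 calendar days after Oct 20, 2028 is Jan 18, 2029.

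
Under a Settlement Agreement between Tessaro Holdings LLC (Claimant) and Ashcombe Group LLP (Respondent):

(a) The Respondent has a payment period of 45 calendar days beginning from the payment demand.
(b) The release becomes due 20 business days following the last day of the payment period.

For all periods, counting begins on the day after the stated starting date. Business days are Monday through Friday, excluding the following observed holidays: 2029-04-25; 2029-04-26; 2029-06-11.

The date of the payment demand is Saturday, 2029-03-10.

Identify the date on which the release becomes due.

2029-05-24

The last day of the payment period: 2029-03-10 + 45 days = 2029-04-24.
The date on which the release becomes due: 20 business days after Tuesday, 2029-04-24, skipping weekends and the listed holidays on Apr 25, Apr 26 — Apr 27, Apr 30, May 1, May 2, …, May 22, May 23, May 24 — lands on Thursday, 2029-05-24.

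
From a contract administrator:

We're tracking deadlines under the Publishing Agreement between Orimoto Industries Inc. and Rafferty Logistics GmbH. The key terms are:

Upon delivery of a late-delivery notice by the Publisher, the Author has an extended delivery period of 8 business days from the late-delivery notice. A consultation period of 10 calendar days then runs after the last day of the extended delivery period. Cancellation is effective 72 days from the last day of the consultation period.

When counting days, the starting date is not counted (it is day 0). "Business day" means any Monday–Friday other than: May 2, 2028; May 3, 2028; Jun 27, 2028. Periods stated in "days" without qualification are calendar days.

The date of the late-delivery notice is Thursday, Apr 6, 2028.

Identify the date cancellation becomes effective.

Jul 9, 2028

The last day of the extended delivery period: 8 business days after Thursday, Apr 6, 2028, skipping weekends — Apr 7, Apr 10, Apr 11, Apr 12, Apr 13, Apr 14, Apr 17, Apr 18 — lands on Tuesday, Apr 18, 2028.
Adding 10 calendar days to Apr 18, 2028 gives Apr 28, 2028, which is the last day of the consultation period.
Adding 72 calendar days to Apr 28, 2028 gives Jul 9, 2028, which is the date cancellation becomes effective.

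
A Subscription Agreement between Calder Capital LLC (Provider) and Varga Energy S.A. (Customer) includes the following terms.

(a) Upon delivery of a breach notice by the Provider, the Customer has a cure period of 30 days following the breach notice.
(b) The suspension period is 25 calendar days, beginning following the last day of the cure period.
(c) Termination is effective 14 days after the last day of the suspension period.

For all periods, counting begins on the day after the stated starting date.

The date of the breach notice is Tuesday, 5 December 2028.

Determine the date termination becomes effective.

The last day of the cure period: 5 December 2028 + 30 days = 4 January 2029.
The last day of the suspension period: 4 January 2029 + 25 days = 29 January 2029.
The date termination becomes effective: 29 January 2029 + 14 days = 12 February 2029.

12 February 2029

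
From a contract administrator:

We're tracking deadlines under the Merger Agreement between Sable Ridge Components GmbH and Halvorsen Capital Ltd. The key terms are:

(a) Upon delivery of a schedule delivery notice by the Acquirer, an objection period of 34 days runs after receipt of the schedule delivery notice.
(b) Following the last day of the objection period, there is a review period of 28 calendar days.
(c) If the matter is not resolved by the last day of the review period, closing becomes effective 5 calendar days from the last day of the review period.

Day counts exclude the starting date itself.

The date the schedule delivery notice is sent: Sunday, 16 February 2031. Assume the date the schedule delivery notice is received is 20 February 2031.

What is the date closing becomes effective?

28 April 2031

The last day of the objection period: 34 calendar days after 20 February 2031 is 26 March 2031.
The last day of the review period: 26 March 2031 + 28 days = 23 April 2031.
The date closing becomes effective: 5 calendar days after 23 April 2031 is 28 April 2031.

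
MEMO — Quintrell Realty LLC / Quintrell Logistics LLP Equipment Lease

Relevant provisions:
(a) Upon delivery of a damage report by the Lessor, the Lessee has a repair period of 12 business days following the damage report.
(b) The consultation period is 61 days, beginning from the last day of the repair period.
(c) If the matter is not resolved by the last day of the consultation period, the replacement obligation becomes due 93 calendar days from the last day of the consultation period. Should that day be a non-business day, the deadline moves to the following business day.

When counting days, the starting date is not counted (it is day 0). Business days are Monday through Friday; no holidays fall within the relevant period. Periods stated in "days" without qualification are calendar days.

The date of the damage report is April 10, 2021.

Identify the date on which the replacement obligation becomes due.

September 28, 2021

The last day of the repair period: counting 12 business days from Saturday, April 10, 2021 (Apr 12, Apr 13, Apr 14, Apr 15, …, Apr 23, Apr 26, Apr 27, skipping weekends) reaches Tuesday, April 27, 2021.
Adding 61 calendar days to April 27, 2021 gives June 27, 2021, which is the last day of the consultation period.
The date on which the replacement obligation becomes due: 93 calendar days after June 27, 2021 is September 28, 2021. September 28, 2021 is a Tuesday, so no roll-forward applies.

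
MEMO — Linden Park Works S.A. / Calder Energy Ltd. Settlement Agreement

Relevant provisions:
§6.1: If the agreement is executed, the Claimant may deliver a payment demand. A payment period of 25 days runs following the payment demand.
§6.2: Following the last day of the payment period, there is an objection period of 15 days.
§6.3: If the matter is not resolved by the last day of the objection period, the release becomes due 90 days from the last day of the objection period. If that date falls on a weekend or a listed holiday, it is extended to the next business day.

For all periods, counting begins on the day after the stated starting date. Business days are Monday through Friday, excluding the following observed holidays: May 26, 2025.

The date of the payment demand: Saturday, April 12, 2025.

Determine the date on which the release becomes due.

The last day of the payment period: 25 calendar days after April 12, 2025 is May 7, 2025.
The last day of the objection period: May 7, 2025 + 15 days = May 22, 2025.
The date on which the release becomes due: May 22, 2025 + 90 days = August 20, 2025. August 20, 2025 is a Wednesday and is not a listed holiday, so no roll-forward applies.

August 20, 2025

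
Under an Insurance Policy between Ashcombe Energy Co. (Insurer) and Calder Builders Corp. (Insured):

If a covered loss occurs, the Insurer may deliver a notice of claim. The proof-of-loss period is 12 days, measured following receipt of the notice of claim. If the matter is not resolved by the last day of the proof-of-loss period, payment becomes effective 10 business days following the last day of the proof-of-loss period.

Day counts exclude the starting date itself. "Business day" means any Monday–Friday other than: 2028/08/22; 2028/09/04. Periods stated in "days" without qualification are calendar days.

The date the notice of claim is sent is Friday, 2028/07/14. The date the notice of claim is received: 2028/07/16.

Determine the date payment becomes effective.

2028/08/11

Adding 12 calendar days to 2028/07/16 gives 2028/07/28, which is the last day of the proof-of-loss period.
The date payment becomes effective: counting 10 business days from Friday, 2028/07/28 (Jul 31, Aug 1, Aug 2, Aug 3, Aug 4, Aug 7, Aug 8, Aug 9, Aug 10, Aug 11, skipping weekends) reaches Friday, 2028/08/11.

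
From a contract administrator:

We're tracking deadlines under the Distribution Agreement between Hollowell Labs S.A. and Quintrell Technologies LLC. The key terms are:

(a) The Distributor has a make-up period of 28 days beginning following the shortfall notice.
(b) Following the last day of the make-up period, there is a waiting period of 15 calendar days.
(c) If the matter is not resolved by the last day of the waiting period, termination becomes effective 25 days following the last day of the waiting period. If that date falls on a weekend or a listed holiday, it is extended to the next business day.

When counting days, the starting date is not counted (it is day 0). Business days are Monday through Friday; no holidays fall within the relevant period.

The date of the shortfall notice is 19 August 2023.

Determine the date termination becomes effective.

26 October 2023

The last day of the make-up period: 19 August 2023 + 28 days = 16 September 2023.
The last day of the waiting period: 16 September 2023 + 15 days = 1 October 2023.
Adding 25 calendar days to 1 October 2023 gives 26 October 2023, which is the date termination becomes effective. 26 October 2023 is a Thursday, so no roll-forward applies.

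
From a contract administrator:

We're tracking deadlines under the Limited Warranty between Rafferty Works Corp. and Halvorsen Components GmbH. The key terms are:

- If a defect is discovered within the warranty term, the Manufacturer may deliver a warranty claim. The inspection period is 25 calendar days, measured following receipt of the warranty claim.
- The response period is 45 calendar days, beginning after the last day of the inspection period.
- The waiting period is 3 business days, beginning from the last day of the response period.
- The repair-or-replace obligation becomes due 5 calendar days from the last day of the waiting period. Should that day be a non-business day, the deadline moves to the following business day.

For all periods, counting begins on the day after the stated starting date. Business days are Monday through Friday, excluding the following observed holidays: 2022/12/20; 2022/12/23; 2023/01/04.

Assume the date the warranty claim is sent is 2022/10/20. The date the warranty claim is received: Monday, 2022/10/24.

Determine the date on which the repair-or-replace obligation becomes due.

2023/01/11

Adding 25 calendar days to 2022/10/24 gives 2022/11/18, which is the last day of the inspection period.
The last day of the response period: 2022/11/18 + 45 days = 2023/01/02.
The last day of the waiting period: 3 business days after Monday, 2023/01/02, skipping weekends and the listed holiday on Jan 4 — Jan 3, Jan 5, Jan 6 — lands on Friday, 2023/01/06.
The date on which the repair-or-replace obligation becomes due: 2023/01/06 + 5 days = 2023/01/11. 2023/01/11 is a Wednesday and is not a listed holiday, so no roll-forward applies.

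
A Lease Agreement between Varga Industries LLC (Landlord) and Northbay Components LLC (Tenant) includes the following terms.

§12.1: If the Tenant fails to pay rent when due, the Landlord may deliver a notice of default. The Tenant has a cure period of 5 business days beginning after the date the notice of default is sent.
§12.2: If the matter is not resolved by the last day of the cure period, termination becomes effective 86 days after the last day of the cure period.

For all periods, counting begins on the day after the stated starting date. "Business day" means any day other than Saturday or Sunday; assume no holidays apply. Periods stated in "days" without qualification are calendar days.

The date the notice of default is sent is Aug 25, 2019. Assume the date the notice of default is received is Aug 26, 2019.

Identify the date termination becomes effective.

Nov 24, 2019

From Sunday, Aug 25, 2019, 5 business days (Aug 26, Aug 27, Aug 28, Aug 29, Aug 30, skipping weekends) brings us to Friday, Aug 30, 2019, which is the last day of the cure period.
The date termination becomes effective: 86 calendar days after Aug 30, 2019 is Nov 24, 2019.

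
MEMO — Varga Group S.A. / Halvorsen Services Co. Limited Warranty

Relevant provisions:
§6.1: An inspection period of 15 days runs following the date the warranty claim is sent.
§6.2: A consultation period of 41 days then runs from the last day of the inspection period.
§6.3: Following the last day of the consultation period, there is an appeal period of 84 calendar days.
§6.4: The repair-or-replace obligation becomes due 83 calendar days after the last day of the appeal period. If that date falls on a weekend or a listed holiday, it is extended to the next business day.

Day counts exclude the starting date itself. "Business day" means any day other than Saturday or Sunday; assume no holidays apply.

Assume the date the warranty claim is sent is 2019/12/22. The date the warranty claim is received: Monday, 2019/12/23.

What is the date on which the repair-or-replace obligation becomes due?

2020/08/03

Adding 15 calendar days to 2019/12/22 gives 2020/01/06, which is the last day of the inspection period.
Adding 41 calendar days to 2020/01/06 gives 2020/02/16, which is the last day of the consultation period.
The last day of the appeal period: 2020/02/16 + 84 days = 2020/05/10.
The date on which the repair-or-replace obligation becomes due: 83 calendar days after 2020/05/10 is 2020/08/01. That falls on a Saturday, so it rolls to the next business day, Monday, 2020/08/03.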